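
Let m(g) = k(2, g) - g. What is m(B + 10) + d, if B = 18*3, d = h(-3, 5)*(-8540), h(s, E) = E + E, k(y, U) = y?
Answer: -85462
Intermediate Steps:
h(s, E) = 2*E
d = -85400 (d = (2*5)*(-8540) = 10*(-8540) = -85400)
B = 54
m(g) = 2 - g
m(B + 10) + d = (2 - (54 + 10)) - 85400 = (2 - 1*64) - 85400 = (2 - 64) - 85400 = -62 - 85400 = -85462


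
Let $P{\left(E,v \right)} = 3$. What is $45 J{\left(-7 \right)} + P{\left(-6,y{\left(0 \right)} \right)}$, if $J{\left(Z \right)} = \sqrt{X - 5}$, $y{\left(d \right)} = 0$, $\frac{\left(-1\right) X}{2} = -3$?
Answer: $48$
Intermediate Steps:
$X = 6$ ($X = \left(-2\right) \left(-3\right) = 6$)
$J{\left(Z \right)} = 1$ ($J{\left(Z \right)} = \sqrt{6 - 5} = \sqrt{1} = 1$)
$45 J{\left(-7 \right)} + P{\left(-6,y{\left(0 \right)} \right)} = 45 \cdot 1 + 3 = 45 + 3 = 48$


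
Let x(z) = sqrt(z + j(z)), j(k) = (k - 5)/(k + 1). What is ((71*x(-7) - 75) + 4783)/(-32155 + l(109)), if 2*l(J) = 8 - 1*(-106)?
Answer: -214/1459 - 71*I*sqrt(5)/32098 ≈ -0.14668 - 0.0049461*I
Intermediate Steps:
l(J) = 57 (l(J) = (8 - 1*(-106))/2 = (8 + 106)/2 = (1/2)*114 = 57)
j(k) = (-5 + k)/(1 + k)
x(z) = sqrt(z + (-5 + z)/(1 + z))
((71*x(-7) - 75) + 4783)/(-32155 + l(109)) = ((71*sqrt((-5 - 7 - 7*(1 - 7))/(1 - 7)) - 75) + 4783)/(-32155 + 57) = ((71*sqrt((-5 - 7 - 7*(-6))/(-6)) - 75) + 4783)/(-32098) = ((71*sqrt(-(-5 - 7 + 42)/6) - 75) + 4783)*(-1/32098) = ((71*sqrt(-1/6*30) - 75) + 4783)*(-1/32098) = ((71*sqrt(-5) - 75) + 4783)*(-1/32098) = ((71*(I*sqrt(5)) - 75) + 4783)*(-1/32098) = ((71*I*sqrt(5) - 75) + 4783)*(-1/32098) = ((-75 + 71*I*sqrt(5)) + 4783)*(-1/32098) = (4708 + 71*I*sqrt(5))*(-1/32098) = -214/1459 - 71*I*sqrt(5)/32098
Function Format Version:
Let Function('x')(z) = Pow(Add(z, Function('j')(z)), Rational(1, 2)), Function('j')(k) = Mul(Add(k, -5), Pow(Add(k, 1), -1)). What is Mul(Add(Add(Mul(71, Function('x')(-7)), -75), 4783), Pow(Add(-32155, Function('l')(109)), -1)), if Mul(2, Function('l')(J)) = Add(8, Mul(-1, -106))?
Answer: Add(Rational(-214, 1459), Mul(Rational(-71, 32098), I, Pow(5, Rational(1, 2)))) ≈ Add(-0.14668, Mul(-0.0049461, I))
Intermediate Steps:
Function('l')(J) = 57 (Function('l')(J) = Mul(Rational(1, 2), Add(8, Mul(-1, -106))) = Mul(Rational(1, 2), Add(8, 106)) = Mul(Rational(1, 2), 114) = 57)
Function('j')(k) = Mul(Pow(Add(1, k), -1), Add(-5, k)) (Function('j')(k) = Mul(Add(-5, k), Pow(Add(1, k), -1)) = Mul(Pow(Add(1, k), -1), Add(-5, k)))
Function('x')(z) = Pow(Add(z, Mul(Pow(Add(1, z), -1), Add(-5, z))), Rational(1, 2))
Mul(Add(Add(Mul(71, Function('x')(-7)), -75), 4783), Pow(Add(-32155, Function('l')(109)), -1)) = Mul(Add(Add(Mul(71, Pow(Mul(Pow(Add(1, -7), -1), Add(-5, -7, Mul(-7, Add(1, -7)))), Rational(1, 2))), -75), 4783), Pow(Add(-32155, 57), -1)) = Mul(Add(Add(Mul(71, Pow(Mul(Pow(-6, -1), Add(-5, -7, Mul(-7, -6))), Rational(1, 2))), -75), 4783), Pow(-32098, -1)) = Mul(Add(Add(Mul(71, Pow(Mul(Rational(-1, 6), Add(-5, -7, 42)), Rational(1, 2))), -75), 4783), Rational(-1, 32098)) = Mul(Add(Add(Mul(71, Pow(Mul(Rational(-1, 6), 30), Rational(1, 2))), -75), 4783), Rational(-1, 32098)) = Mul(Add(Add(Mul(71, Pow(-5, Rational(1, 2))), -75), 4783), Rational(-1, 32098)) = Mul(Add(Add(Mul(71, Mul(I, Pow(5, Rational(1, 2)))), -75), 4783), Rational(-1, 32098)) = Mul(Add(Add(Mul(71, I, Pow(5, Rational(1, 2))), -75), 4783), Rational(-1, 32098)) = Mul(Add(Add(-75, Mul(71, I, Pow(5, Rational(1, 2)))), 4783), Rational(-1, 32098)) = Mul(Add(4708, Mul(71, I, Pow(5, Rational(1, 2)))), Rational(-1, 32098)) = Add(Rational(-214, 1459), Mul(Rational(-71, 32098), I, Pow(5, Rational(1, 2))))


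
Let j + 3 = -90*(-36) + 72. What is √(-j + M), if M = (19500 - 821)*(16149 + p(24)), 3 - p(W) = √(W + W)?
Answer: √(301699899 - 74716*√3) ≈ 17366.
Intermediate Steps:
j = 3309 (j = -3 + (-90*(-36) + 72) = -3 + (3240 + 72) = -3 + 3312 = 3309)
p(W) = 3 - √2*√W (p(W) = 3 - √(W + W) = 3 - √(2*W) = 3 - √2*√W)
M = 301703208 - 74716*√3 (M = (19500 - 821)*(16149 + (3 - √2*√24)) = 18679*(16149 + (3 - √2*2*√6)) = 18679*(16149 + (3 - 4*√3)) = 18679*(16152 - 4*√3) = 301703208 - 74716*√3 ≈ 3.0157e+8)
√(-j + M) = √(-1*3309 + (301703208 - 74716*√3)) = √(-3309 + (301703208 - 74716*√3)) = √(301699899 - 74716*√3)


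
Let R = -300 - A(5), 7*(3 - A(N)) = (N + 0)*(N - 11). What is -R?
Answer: 2151/7 ≈ 307.29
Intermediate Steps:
A(N) = 3 - N*(-11 + N)/7 (A(N) = 3 - (N + 0)*(N - 11)/7 = 3 - N*(-11 + N)/7)
R = -2151/7 (R = -300 - (3 - ⅐*5² + (11/7)*5) = -300 - (3 - ⅐*25 + 55/7) = -300 - (3 - 25/7 + 55/7) = -300 - 1*51/7 = -300 - 51/7 = -2151/7 ≈ -307.29)
-R = -1*(-2151/7) = 2151/7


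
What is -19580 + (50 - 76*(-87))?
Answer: -12918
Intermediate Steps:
-19580 + (50 - 76*(-87)) = -19580 + (50 + 6612) = -19580 + 6662 = -12918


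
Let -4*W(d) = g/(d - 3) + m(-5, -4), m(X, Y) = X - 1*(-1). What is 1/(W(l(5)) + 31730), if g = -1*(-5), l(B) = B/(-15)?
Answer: 8/253851 ≈ 3.1515e-5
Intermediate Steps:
m(X, Y) = 1 + X (m(X, Y) = X + 1 = 1 + X)
l(B) = -B/15 (l(B) = B*(-1/15) = -B/15)
g = 5
W(d) = 1 - 5/(4*(-3 + d)) (W(d) = -(5/(d - 3) + (1 - 5))/4 = -(5/(-3 + d) - 4)/4 = -(-4 + 5/(-3 + d))/4 = 1 - 5/(4*(-3 + d)))
1/(W(l(5)) + 31730) = 1/((-17/4 - 1/15*5)/(-3 - 1/15*5) + 31730) = 1/((-17/4 - ⅓)/(-3 - ⅓) + 31730) = 1/(-55/12/(-10/3) + 31730) = 1/(-3/10*(-55/12) + 31730) = 1/(11/8 + 31730) = 1/(253851/8) = 8/253851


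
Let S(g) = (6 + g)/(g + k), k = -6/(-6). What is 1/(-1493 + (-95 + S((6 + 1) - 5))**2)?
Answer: 9/63292 ≈ 0.00014220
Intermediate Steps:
k = 1 (k = -6*(-1/6) = 1)
S(g) = (6 + g)/(1 + g) (S(g) = (6 + g)/(g + 1) = (6 + g)/(1 + g))
1/(-1493 + (-95 + S((6 + 1) - 5))**2) = 1/(-1493 + (-95 + (6 + ((6 + 1) - 5))/(1 + ((6 + 1) - 5)))**2) = 1/(-1493 + (-95 + (6 + (7 - 5))/(1 + (7 - 5)))**2) = 1/(-1493 + (-95 + (6 + 2)/(1 + 2))**2) = 1/(-1493 + (-95 + 8/3)**2) = 1/(-1493 + (-277/3)**2) = 1/(-1493 + 76729/9) = 1/(63292/9) = 9/63292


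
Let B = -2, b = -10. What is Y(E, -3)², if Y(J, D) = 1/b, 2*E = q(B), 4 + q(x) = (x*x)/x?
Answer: 1/100 ≈ 0.010000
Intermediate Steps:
q(x) = -4 + x (q(x) = -4 + (x*x)/x = -4 + x²/x = -4 + x)
E = -3 (E = (-4 - 2)/2 = (½)*(-6) = -3)
Y(J, D) = -⅒ (Y(J, D) = 1/(-10) = -⅒)
Y(E, -3)² = (-⅒)² = 1/100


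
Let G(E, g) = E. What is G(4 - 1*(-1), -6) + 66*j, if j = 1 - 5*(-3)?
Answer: 1061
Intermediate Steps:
j = 16 (j = 1 + 15 = 16)
G(4 - 1*(-1), -6) + 66*j = (4 - 1*(-1)) + 66*16 = (4 + 1) + 1056 = 5 + 1056 = 1061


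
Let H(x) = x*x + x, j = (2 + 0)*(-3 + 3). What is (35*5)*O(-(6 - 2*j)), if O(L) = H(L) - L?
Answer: 6300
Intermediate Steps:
j = 0 (j = 2*0 = 0)
H(x) = x + x² (H(x) = x² + x = x + x²)
O(L) = -L + L*(1 + L) (O(L) = L*(1 + L) - L = -L + L*(1 + L))
(35*5)*O(-(6 - 2*j)) = (35*5)*(-(6 - 2*0))² = 175*(-(6 + 0))² = 175*(-1*6)² = 175*(-6)² = 175*36 = 6300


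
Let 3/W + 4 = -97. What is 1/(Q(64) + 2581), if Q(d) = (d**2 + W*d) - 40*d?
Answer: 101/415625 ≈ 0.00024301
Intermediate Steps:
W = -3/101 (W = 3/(-4 - 97) = 3/(-101) = 3*(-1/101) = -3/101 ≈ -0.029703)
Q(d) = d**2 - 4043*d/101 (Q(d) = (d**2 - 3*d/101) - 40*d = d**2 - 4043*d/101)
1/(Q(64) + 2581) = 1/((1/101)*64*(-4043 + 101*64) + 2581) = 1/((1/101)*64*(-4043 + 6464) + 2581) = 1/((1/101)*64*2421 + 2581) = 1/(154944/101 + 2581) = 1/(415625/101) = 101/415625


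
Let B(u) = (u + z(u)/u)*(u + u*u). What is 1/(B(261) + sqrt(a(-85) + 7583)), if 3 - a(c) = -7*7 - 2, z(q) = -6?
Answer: 17846130/318484355969263 - sqrt(7637)/318484355969263 ≈ 5.6034e-8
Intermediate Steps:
a(c) = 54 (a(c) = 3 - (-7*7 - 2) = 3 - (-49 - 2) = 3 - 1*(-51) = 3 + 51 = 54)
B(u) = (u + u**2)*(u - 6/u) (B(u) = (u - 6/u)*(u + u*u) = (u - 6/u)*(u + u**2) = (u + u**2)*(u - 6/u))
1/(B(261) + sqrt(a(-85) + 7583)) = 1/((-6 + 261**2 + 261**3 - 6*261) + sqrt(54 + 7583)) = 1/((-6 + 68121 + 17779581 - 1566) + sqrt(7637)) = 1/(17846130 + sqrt(7637))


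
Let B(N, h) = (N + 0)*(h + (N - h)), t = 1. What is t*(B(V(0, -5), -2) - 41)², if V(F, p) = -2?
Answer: 1369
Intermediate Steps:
B(N, h) = N² (B(N, h) = N*N = N²)
t*(B(V(0, -5), -2) - 41)² = 1*((-2)² - 41)² = 1*(4 - 41)² = 1*(-37)² = 1*1369 = 1369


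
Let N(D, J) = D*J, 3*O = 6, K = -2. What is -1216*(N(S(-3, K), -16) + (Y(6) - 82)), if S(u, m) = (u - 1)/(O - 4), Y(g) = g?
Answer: 131328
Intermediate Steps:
O = 2 (O = (⅓)*6 = 2)
S(u, m) = ½ - u/2 (S(u, m) = (u - 1)/(2 - 4) = (-1 + u)/(-2) = (-1 + u)*(-½) = ½ - u/2)
-1216*(N(S(-3, K), -16) + (Y(6) - 82)) = -1216*((½ - ½*(-3))*(-16) + (6 - 82)) = -1216*((½ + 3/2)*(-16) - 76) = -1216*(2*(-16) - 76) = -1216*(-32 - 76) = -1216*(-108) = 131328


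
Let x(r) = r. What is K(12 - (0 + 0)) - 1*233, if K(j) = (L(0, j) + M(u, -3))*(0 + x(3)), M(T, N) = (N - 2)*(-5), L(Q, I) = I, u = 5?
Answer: -122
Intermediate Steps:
M(T, N) = 10 - 5*N (M(T, N) = (-2 + N)*(-5) = 10 - 5*N)
K(j) = 75 + 3*j (K(j) = (j + (10 - 5*(-3)))*(0 + 3) = (j + (10 + 15))*3 = (j + 25)*3 = (25 + j)*3 = 75 + 3*j)
K(12 - (0 + 0)) - 1*233 = (75 + 3*(12 - (0 + 0))) - 1*233 = (75 + 3*(12 - 1*0)) - 233 = (75 + 3*(12 + 0)) - 233 = (75 + 3*12) - 233 = (75 + 36) - 233 = 111 - 233 = -122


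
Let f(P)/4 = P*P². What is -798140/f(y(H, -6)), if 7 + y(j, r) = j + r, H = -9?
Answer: 199535/10648 ≈ 18.739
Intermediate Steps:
y(j, r) = -7 + j + r (y(j, r) = -7 + (j + r) = -7 + j + r)
f(P) = 4*P³ (f(P) = 4*(P*P²) = 4*P³)
-798140/f(y(H, -6)) = -798140*1/(4*(-7 - 9 - 6)³) = -798140/(4*(-22)³) = -798140/(4*(-10648)) = -798140/(-42592) = -798140*(-1/42592) = 199535/10648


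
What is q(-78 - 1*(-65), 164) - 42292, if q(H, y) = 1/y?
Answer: -6935887/164 ≈ -42292.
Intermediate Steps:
q(-78 - 1*(-65), 164) - 42292 = 1/164 - 42292 = -6935887/164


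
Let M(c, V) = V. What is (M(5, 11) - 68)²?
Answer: 3249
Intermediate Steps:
(M(5, 11) - 68)² = (11 - 68)² = (-57)² = 3249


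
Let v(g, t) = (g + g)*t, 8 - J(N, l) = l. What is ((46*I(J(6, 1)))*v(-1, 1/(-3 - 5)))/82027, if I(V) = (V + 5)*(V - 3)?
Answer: 552/82027 ≈ 0.0067295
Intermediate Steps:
J(N, l) = 8 - l
v(g, t) = 2*g*t (v(g, t) = (2*g)*t = 2*g*t)
I(V) = (-3 + V)*(5 + V) (I(V) = (5 + V)*(-3 + V) = (-3 + V)*(5 + V))
((46*I(J(6, 1)))*v(-1, 1/(-3 - 5)))/82027 = ((46*(-15 + (8 - 1*1)² + 2*(8 - 1*1)))*(2*(-1)/(-3 - 5)))/82027 = ((46*(-15 + (8 - 1)² + 2*(8 - 1)))*(2*(-1)/(-8)))*(1/82027) = ((46*(-15 + 7² + 2*7))*(2*(-1)*(-⅛)))*(1/82027) = ((46*(-15 + 49 + 14))*(¼))*(1/82027) = ((46*48)*(¼))*(1/82027) = (2208*(¼))*(1/82027) = 552*(1/82027) = 552/82027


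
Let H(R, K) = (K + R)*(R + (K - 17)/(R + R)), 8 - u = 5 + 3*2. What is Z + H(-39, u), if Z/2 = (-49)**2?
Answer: 83580/13 ≈ 6429.2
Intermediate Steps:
Z = 4802 (Z = 2*(-49)**2 = 2*2401 = 4802)
u = -3 (u = 8 - (5 + 3*2) = 8 - (5 + 6) = 8 - 1*11 = 8 - 11 = -3)
H(R, K) = (K + R)*(R + (-17 + K)/(2*R)) (H(R, K) = (K + R)*(R + (-17 + K)/((2*R))) = (K + R)*(R + (-17 + K)*(1/(2*R))) = (K + R)*(R + (-17 + K)/(2*R)))
Z + H(-39, u) = 4802 + (1/2)*((-3)**2 - 17*(-3) - 39*(-17 - 3 + 2*(-39)**2 + 2*(-3)*(-39)))/(-39) = 4802 + (1/2)*(-1/39)*(9 + 51 - 39*(-17 - 3 + 2*1521 + 234)) = 4802 + (1/2)*(-1/39)*(9 + 51 - 39*(-17 - 3 + 3042 + 234)) = 4802 + (1/2)*(-1/39)*(9 + 51 - 39*3256) = 4802 + (1/2)*(-1/39)*(9 + 51 - 126984) = 4802 + (1/2)*(-1/39)*(-126924) = 4802 + 21154/13 = 83580/13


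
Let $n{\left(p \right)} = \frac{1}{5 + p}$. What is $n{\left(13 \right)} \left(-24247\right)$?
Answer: $- \frac{24247}{18} \approx -1347.1$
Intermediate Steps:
$n{\left(13 \right)} \left(-24247\right) = \frac{1}{5 + 13} \left(-24247\right) = \frac{1}{18} \left(-24247\right) = - \frac{24247}{18}$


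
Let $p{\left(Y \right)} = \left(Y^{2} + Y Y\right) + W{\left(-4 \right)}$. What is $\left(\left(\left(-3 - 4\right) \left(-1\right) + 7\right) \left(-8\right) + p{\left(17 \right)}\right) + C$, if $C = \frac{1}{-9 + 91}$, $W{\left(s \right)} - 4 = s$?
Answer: $\frac{38213}{82} \approx 466.01$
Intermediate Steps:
$W{\left(s \right)} = 4 + s$
$C = \frac{1}{82} \approx 0.012195$
$p{\left(Y \right)} = 2 Y^{2}$ ($p{\left(Y \right)} = \left(Y^{2} + Y Y\right) + \left(4 - 4\right) = \left(Y^{2} + Y^{2}\right) + 0 = 2 Y^{2} + 0 = 2 Y^{2}$)
$\left(\left(\left(-3 - 4\right) \left(-1\right) + 7\right) \left(-8\right) + p{\left(17 \right)}\right) + C = \left(\left(\left(-3 - 4\right) \left(-1\right) + 7\right) \left(-8\right) + 2 \cdot 17^{2}\right) + \frac{1}{82} = \left(\left(\left(-7\right) \left(-1\right) + 7\right) \left(-8\right) + 2 \cdot 289\right) + \frac{1}{82} = \left(\left(7 + 7\right) \left(-8\right) + 578\right) + \frac{1}{82} = \left(14 \left(-8\right) + 578\right) + \frac{1}{82} = \left(-112 + 578\right) + \frac{1}{82} = 466 + \frac{1}{82} = \frac{38213}{82}$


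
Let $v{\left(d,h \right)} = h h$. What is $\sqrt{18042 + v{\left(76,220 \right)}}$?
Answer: $\sqrt{66442} \approx 257.76$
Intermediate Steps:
$v{\left(d,h \right)} = h^{2}$
$\sqrt{18042 + v{\left(76,220 \right)}} = \sqrt{18042 + 220^{2}} = \sqrt{18042 + 48400} = \sqrt{66442}$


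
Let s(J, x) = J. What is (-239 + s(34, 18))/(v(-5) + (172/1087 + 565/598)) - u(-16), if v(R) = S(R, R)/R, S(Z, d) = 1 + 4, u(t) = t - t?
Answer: -26651066/13397 ≈ -1989.3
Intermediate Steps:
u(t) = 0
S(Z, d) = 5
v(R) = 5/R
(-239 + s(34, 18))/(v(-5) + (172/1087 + 565/598)) - u(-16) = (-239 + 34)/(5/(-5) + (172/1087 + 565/598)) - 1*0 = -205/(5*(-1/5) + (172*(1/1087) + 565*(1/598))) + 0 = -205/(-1 + (172/1087 + 565/598)) + 0 = -205/(-1 + 717011/650026) + 0 = -205/66985/650026 + 0 = -205*650026/66985 + 0 = -26651066/13397 + 0 = -26651066/13397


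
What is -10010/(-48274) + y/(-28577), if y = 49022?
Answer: -1040216129/689763049 ≈ -1.5081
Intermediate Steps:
-10010/(-48274) + y/(-28577) = -10010/(-48274) + 49022/(-28577) = -10010*(-1/48274) + 49022*(-1/28577) = 5005/24137 - 49022/28577 = -1040216129/689763049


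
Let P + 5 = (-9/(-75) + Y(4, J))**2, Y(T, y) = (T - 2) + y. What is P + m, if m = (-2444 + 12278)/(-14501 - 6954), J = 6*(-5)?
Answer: 2069967794/2681875 ≈ 771.84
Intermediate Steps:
J = -30
Y(T, y) = -2 + T + y (Y(T, y) = (-2 + T) + y = -2 + T + y)
P = 482684/625 (P = -5 + (-9/(-75) + (-2 + 4 - 30))**2 = -5 + (-9*(-1/75) - 28)**2 = -5 + (3/25 - 28)**2 = -5 + (-697/25)**2 = -5 + 485809/625 = 482684/625 ≈ 772.29)
m = -9834/21455 (m = 9834/(-21455) = 9834*(-1/21455) = -9834/21455 ≈ -0.45835)
P + m = 482684/625 - 9834/21455 = 2069967794/2681875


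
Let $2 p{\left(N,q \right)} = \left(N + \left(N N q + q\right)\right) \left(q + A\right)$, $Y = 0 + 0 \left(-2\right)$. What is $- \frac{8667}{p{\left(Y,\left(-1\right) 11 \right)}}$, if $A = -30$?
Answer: $- \frac{17334}{451} \approx -38.435$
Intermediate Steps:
$Y = 0$ ($Y = 0 + 0 = 0$)
$p{\left(N,q \right)} = \frac{\left(-30 + q\right) \left(N + q + q N^{2}\right)}{2}$ ($p{\left(N,q \right)} = \frac{\left(N + \left(N N q + q\right)\right) \left(q - 30\right)}{2} = \frac{\left(N + \left(N^{2} q + q\right)\right) \left(-30 + q\right)}{2} = \frac{\left(N + \left(q N^{2} + q\right)\right) \left(-30 + q\right)}{2} = \frac{\left(N + \left(q + q N^{2}\right)\right) \left(-30 + q\right)}{2} = \frac{\left(N + q + q N^{2}\right) \left(-30 + q\right)}{2} = \frac{\left(-30 + q\right) \left(N + q + q N^{2}\right)}{2}$)
$- \frac{8667}{p{\left(Y,\left(-1\right) 11 \right)}} = - \frac{8667}{\frac{\left(\left(-1\right) 11\right)^{2}}{2} - 0 - 15 \left(\left(-1\right) 11\right) + \frac{1}{2} \cdot 0 \left(\left(-1\right) 11\right) + \frac{0^{2} \left(\left(-1\right) 11\right)^{2}}{2} - 15 \left(\left(-1\right) 11\right) 0^{2}} = - \frac{8667}{\frac{\left(-11\right)^{2}}{2} + 0 - -165 + \frac{1}{2} \cdot 0 \left(-11\right) + \frac{1}{2} \cdot 0 \left(-11\right)^{2} - \left(-165\right) 0} = - \frac{8667}{\frac{1}{2} \cdot 121 + 0 + 165 + 0 + \frac{1}{2} \cdot 0 \cdot 121 + 0} = - \frac{8667}{\frac{121}{2} + 0 + 165 + 0 + 0 + 0} = - \frac{8667}{\frac{451}{2}} = \left(-8667\right) \frac{2}{451} = - \frac{17334}{451}$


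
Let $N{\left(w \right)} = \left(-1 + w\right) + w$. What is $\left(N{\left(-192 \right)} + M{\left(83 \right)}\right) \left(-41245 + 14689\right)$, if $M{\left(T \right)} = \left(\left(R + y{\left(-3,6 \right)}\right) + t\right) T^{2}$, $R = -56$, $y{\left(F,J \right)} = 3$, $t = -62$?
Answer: $21048816720$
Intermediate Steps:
$N{\left(w \right)} = -1 + 2 w$
$M{\left(T \right)} = - 115 T^{2}$ ($M{\left(T \right)} = \left(\left(-56 + 3\right) - 62\right) T^{2} = \left(-53 - 62\right) T^{2} = - 115 T^{2}$)
$\left(N{\left(-192 \right)} + M{\left(83 \right)}\right) \left(-41245 + 14689\right) = \left(\left(-1 + 2 \left(-192\right)\right) - 115 \cdot 83^{2}\right) \left(-41245 + 14689\right) = \left(\left(-1 - 384\right) - 792235\right) \left(-26556\right) = \left(-385 - 792235\right) \left(-26556\right) = \left(-792620\right) \left(-26556\right) = 21048816720$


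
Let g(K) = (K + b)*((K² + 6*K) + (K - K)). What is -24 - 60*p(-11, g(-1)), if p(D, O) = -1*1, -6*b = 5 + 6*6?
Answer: 36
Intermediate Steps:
b = -41/6 (b = -(5 + 6*6)/6 = -(5 + 36)/6 = -⅙*41 = -41/6 ≈ -6.8333)
g(K) = (-41/6 + K)*(K² + 6*K) (g(K) = (K - 41/6)*((K² + 6*K) + (K - K)) = (-41/6 + K)*((K² + 6*K) + 0) = (-41/6 + K)*(K² + 6*K))
p(D, O) = -1
-24 - 60*p(-11, g(-1)) = -24 - 60*(-1) = -24 + 60 = 36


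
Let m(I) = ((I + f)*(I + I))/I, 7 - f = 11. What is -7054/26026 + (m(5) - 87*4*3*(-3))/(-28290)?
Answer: -70280786/184068885 ≈ -0.38182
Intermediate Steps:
f = -4 (f = 7 - 1*11 = 7 - 11 = -4)
m(I) = -8 + 2*I (m(I) = ((I - 4)*(I + I))/I = ((-4 + I)*(2*I))/I = (2*I*(-4 + I))/I = -8 + 2*I)
-7054/26026 + (m(5) - 87*4*3*(-3))/(-28290) = -7054/26026 + ((-8 + 2*5) - 87*4*3*(-3))/(-28290) = -7054*1/26026 + ((-8 + 10) - 1044*(-3))*(-1/28290) = -3527/13013 + (2 - 87*(-36))*(-1/28290) = -3527/13013 + (2 + 3132)*(-1/28290) = -3527/13013 + 3134*(-1/28290) = -3527/13013 - 1567/14145 = -70280786/184068885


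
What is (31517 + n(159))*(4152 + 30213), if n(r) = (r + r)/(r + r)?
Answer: 1083116070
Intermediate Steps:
n(r) = 1 (n(r) = (2*r)/((2*r)) = (2*r)*(1/(2*r)) = 1)
(31517 + n(159))*(4152 + 30213) = (31517 + 1)*(4152 + 30213) = 31518*34365 = 1083116070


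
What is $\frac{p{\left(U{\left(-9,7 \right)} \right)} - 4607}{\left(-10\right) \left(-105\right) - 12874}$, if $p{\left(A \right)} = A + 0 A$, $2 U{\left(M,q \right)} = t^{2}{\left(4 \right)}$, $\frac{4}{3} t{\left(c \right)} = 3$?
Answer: $\frac{147343}{378368} \approx 0.38942$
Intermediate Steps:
$t{\left(c \right)} = \frac{9}{4}$ ($t{\left(c \right)} = \frac{3}{4} \cdot 3 = \frac{9}{4}$)
$U{\left(M,q \right)} = \frac{81}{32}$ ($U{\left(M,q \right)} = \frac{\left(\frac{9}{4}\right)^{2}}{2} = \frac{1}{2} \cdot \frac{81}{16} = \frac{81}{32}$)
$p{\left(A \right)} = A$ ($p{\left(A \right)} = A + 0 = A$)
$\frac{p{\left(U{\left(-9,7 \right)} \right)} - 4607}{\left(-10\right) \left(-105\right) - 12874} = \frac{\frac{81}{32} - 4607}{\left(-10\right) \left(-105\right) - 12874} = - \frac{147343}{32 \left(1050 - 12874\right)} = - \frac{147343}{32 \left(-11824\right)} = \left(- \frac{147343}{32}\right) \left(- \frac{1}{11824}\right) = \frac{147343}{378368}$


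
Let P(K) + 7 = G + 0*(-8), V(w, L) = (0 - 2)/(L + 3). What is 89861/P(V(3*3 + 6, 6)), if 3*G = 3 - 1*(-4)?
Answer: -269583/14 ≈ -19256.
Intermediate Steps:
G = 7/3 (G = (3 - 1*(-4))/3 = (3 + 4)/3 = (1/3)*7 = 7/3 ≈ 2.3333)
V(w, L) = -2/(3 + L)
P(K) = -14/3 (P(K) = -7 + (7/3 + 0*(-8)) = -7 + (7/3 + 0) = -7 + 7/3 = -14/3)
89861/P(V(3*3 + 6, 6)) = 89861/(-14/3) = 89861*(-3/14) = -269583/14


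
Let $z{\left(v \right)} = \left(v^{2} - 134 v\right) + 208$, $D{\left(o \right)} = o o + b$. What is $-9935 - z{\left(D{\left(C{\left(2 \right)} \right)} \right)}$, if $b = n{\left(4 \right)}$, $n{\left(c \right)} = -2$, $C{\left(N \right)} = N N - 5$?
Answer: $-10278$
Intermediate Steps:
$C{\left(N \right)} = -5 + N^{2}$ ($C{\left(N \right)} = N^{2} - 5 = -5 + N^{2}$)
$b = -2$
$D{\left(o \right)} = -2 + o^{2}$ ($D{\left(o \right)} = o o - 2 = o^{2} - 2 = -2 + o^{2}$)
$z{\left(v \right)} = 208 + v^{2} - 134 v$
$-9935 - z{\left(D{\left(C{\left(2 \right)} \right)} \right)} = -9935 - \left(208 + \left(-2 + \left(-5 + 2^{2}\right)^{2}\right)^{2} - 134 \left(-2 + \left(-5 + 2^{2}\right)^{2}\right)\right) = -9935 - \left(208 + \left(-2 + \left(-5 + 4\right)^{2}\right)^{2} - 134 \left(-2 + \left(-5 + 4\right)^{2}\right)\right) = -9935 - \left(208 + \left(-2 + \left(-1\right)^{2}\right)^{2} - 134 \left(-2 + \left(-1\right)^{2}\right)\right) = -9935 - \left(208 + \left(-2 + 1\right)^{2} - 134 \left(-2 + 1\right)\right) = -9935 - \left(208 + \left(-1\right)^{2} - -134\right) = -9935 - \left(208 + 1 + 134\right) = -9935 - 343 = -10278$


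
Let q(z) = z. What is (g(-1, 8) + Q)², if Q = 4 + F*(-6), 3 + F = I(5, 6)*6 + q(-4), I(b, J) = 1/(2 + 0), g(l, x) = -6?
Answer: 484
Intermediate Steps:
I(b, J) = ½ (I(b, J) = 1/2 = ½)
F = -4 (F = -3 + ((½)*6 - 4) = -3 + (3 - 4) = -3 - 1 = -4)
Q = 28 (Q = 4 - 4*(-6) = 4 + 24 = 28)
(g(-1, 8) + Q)² = (-6 + 28)² = 22² = 484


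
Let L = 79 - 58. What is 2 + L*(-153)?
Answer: -3211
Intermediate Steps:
L = 21
2 + L*(-153) = 2 + 21*(-153) = 2 - 3213 = -3211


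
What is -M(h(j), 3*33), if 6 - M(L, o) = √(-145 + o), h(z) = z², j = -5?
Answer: -6 + I*√46 ≈ -6.0 + 6.7823*I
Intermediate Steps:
M(L, o) = 6 - √(-145 + o)
-M(h(j), 3*33) = -(6 - √(-145 + 3*33)) = -(6 - √(-145 + 99)) = -(6 - √(-46)) = -(6 - I*√46) = -6 + I*√46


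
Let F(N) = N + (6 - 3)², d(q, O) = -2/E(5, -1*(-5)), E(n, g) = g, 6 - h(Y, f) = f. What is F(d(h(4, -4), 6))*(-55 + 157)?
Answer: 4386/5 ≈ 877.20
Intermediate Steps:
h(Y, f) = 6 - f
d(q, O) = -⅖ (d(q, O) = -2/((-1*(-5))) = -2/5 = -2*⅕ = -⅖)
F(N) = 9 + N (F(N) = N + 3² = N + 9 = 9 + N)
F(d(h(4, -4), 6))*(-55 + 157) = (9 - ⅖)*(-55 + 157) = (43/5)*102 = 4386/5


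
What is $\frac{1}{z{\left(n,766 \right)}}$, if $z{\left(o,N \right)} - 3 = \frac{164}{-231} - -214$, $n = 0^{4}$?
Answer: $\frac{231}{49963} \approx 0.0046234$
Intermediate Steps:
$n = 0$
$z{\left(o,N \right)} = \frac{49963}{231}$ ($z{\left(o,N \right)} = 3 + \left(\frac{164}{-231} - -214\right) = 3 + \left(164 \left(- \frac{1}{231}\right) + 214\right) = 3 + \left(- \frac{164}{231} + 214\right) = 3 + \frac{49270}{231} = \frac{49963}{231}$)
$\frac{1}{z{\left(n,766 \right)}} = \frac{1}{\frac{49963}{231}} = \frac{231}{49963}$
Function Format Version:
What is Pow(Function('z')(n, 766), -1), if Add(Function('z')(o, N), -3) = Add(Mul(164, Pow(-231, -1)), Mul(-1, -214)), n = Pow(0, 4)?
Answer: Rational(231, 49963) ≈ 0.0046234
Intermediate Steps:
n = 0
Function('z')(o, N) = Rational(49963, 231) (Function('z')(o, N) = Add(3, Add(Mul(164, Pow(-231, -1)), Mul(-1, -214))) = Add(3, Add(Mul(164, Rational(-1, 231)), 214)) = Add(3, Add(Rational(-164, 231), 214)) = Add(3, Rational(49270, 231)) = Rational(49963, 231))
Pow(Function('z')(n, 766), -1) = Pow(Rational(49963, 231), -1) = Rational(231, 49963)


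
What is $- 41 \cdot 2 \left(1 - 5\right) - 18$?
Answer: $310$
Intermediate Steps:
$- 41 \cdot 2 \left(1 - 5\right) - 18 = - 41 \cdot 2 \left(-4\right) - 18 = \left(-41\right) \left(-8\right) - 18 = 328 - 18 = 310$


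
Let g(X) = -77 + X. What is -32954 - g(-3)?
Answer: -32874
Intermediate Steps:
-32954 - g(-3) = -32954 - (-77 - 3) = -32954 - 1*(-80) = -32954 + 80 = -32874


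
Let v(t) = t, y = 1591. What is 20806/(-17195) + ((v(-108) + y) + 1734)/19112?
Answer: -342327957/328630840 ≈ -1.0417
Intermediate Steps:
20806/(-17195) + ((v(-108) + y) + 1734)/19112 = 20806/(-17195) + ((-108 + 1591) + 1734)/19112 = 20806*(-1/17195) + (1483 + 1734)*(1/19112) = -20806/17195 + 3217*(1/19112) = -20806/17195 + 3217/19112 = -342327957/328630840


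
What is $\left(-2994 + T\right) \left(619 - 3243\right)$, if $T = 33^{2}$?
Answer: $4998720$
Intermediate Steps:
$T = 1089$
$\left(-2994 + T\right) \left(619 - 3243\right) = \left(-2994 + 1089\right) \left(619 - 3243\right) = \left(-1905\right) \left(-2624\right) = 4998720$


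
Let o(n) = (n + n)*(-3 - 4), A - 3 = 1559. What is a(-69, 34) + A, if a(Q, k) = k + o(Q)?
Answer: 2562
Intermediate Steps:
A = 1562 (A = 3 + 1559 = 1562)
o(n) = -14*n (o(n) = (2*n)*(-7) = -14*n)
a(Q, k) = k - 14*Q
a(-69, 34) + A = (34 - 14*(-69)) + 1562 = (34 + 966) + 1562 = 1000 + 1562 = 2562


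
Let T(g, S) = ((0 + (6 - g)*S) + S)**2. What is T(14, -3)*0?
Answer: 0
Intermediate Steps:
T(g, S) = (S + S*(6 - g))**2 (T(g, S) = ((0 + S*(6 - g)) + S)**2 = (S*(6 - g) + S)**2 = (S + S*(6 - g))**2)
T(14, -3)*0 = ((-3)**2*(-7 + 14)**2)*0 = (9*7**2)*0 = (9*49)*0 = 441*0 = 0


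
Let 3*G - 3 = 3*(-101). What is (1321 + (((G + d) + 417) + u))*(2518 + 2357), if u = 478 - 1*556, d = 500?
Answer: 10042500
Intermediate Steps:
G = -100 (G = 1 + (3*(-101))/3 = 1 + (⅓)*(-303) = 1 - 101 = -100)
u = -78 (u = 478 - 556 = -78)
(1321 + (((G + d) + 417) + u))*(2518 + 2357) = (1321 + (((-100 + 500) + 417) - 78))*(2518 + 2357) = (1321 + ((400 + 417) - 78))*4875 = (1321 + (817 - 78))*4875 = (1321 + 739)*4875 = 2060*4875 = 10042500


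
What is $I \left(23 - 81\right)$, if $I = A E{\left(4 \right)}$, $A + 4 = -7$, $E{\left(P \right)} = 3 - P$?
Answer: $-638$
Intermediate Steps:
$A = -11$ ($A = -4 - 7 = -11$)
$I = 11$ ($I = - 11 \left(3 - 4\right) = \left(-11\right) \left(-1\right) = 11$)
$I \left(23 - 81\right) = 11 \left(23 - 81\right) = 11 \left(-58\right) = -638$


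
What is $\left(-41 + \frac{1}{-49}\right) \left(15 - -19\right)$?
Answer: $- \frac{68340}{49} \approx -1394.7$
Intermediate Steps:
$\left(-41 + \frac{1}{-49}\right) \left(15 - -19\right) = \left(-41 - \frac{1}{49}\right) \left(15 + 19\right) = \left(- \frac{2010}{49}\right) 34 = - \frac{68340}{49}$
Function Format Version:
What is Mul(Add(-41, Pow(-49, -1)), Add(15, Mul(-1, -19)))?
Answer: Rational(-68340, 49) ≈ -1394.7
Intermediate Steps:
Mul(Add(-41, Pow(-49, -1)), Add(15, Mul(-1, -19))) = Mul(Add(-41, Rational(-1, 49)), Add(15, 19)) = Mul(Rational(-2010, 49), 34) = Rational(-68340, 49)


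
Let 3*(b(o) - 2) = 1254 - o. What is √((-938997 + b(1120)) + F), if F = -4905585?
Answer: I*√52600818/3 ≈ 2417.5*I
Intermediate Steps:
b(o) = 420 - o/3 (b(o) = 2 + (1254 - o)/3 = 2 + (418 - o/3) = 420 - o/3)
√((-938997 + b(1120)) + F) = √((-938997 + (420 - ⅓*1120)) - 4905585) = √((-938997 + (420 - 1120/3)) - 4905585) = √((-938997 + 140/3) - 4905585) = √(-2816851/3 - 4905585) = √(-17533606/3) = I*√52600818/3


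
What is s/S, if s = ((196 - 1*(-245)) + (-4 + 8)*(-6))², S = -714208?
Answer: -173889/714208 ≈ -0.24347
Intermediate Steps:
s = 173889 (s = ((196 + 245) + 4*(-6))² = (441 - 24)² = 417² = 173889)
s/S = 173889/(-714208) = 173889*(-1/714208) = -173889/714208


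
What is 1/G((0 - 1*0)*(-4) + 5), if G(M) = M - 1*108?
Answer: -1/103 ≈ -0.0097087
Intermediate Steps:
G(M) = -108 + M (G(M) = M - 108 = -108 + M)
1/G((0 - 1*0)*(-4) + 5) = 1/(-108 + ((0 - 1*0)*(-4) + 5)) = 1/(-108 + ((0 + 0)*(-4) + 5)) = 1/(-108 + (0*(-4) + 5)) = 1/(-108 + (0 + 5)) = 1/(-108 + 5) = 1/(-103) = -1/103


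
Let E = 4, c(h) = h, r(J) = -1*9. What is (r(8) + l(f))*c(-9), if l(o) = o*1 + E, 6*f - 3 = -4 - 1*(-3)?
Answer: 42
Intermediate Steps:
r(J) = -9
f = 1/3 (f = 1/2 + (-4 - 1*(-3))/6 = 1/2 + (-4 + 3)/6 = 1/2 + (1/6)*(-1) = 1/2 - 1/6 = 1/3 ≈ 0.33333)
l(o) = 4 + o (l(o) = o*1 + 4 = o + 4 = 4 + o)
(r(8) + l(f))*c(-9) = (-9 + (4 + 1/3))*(-9) = (-9 + 13/3)*(-9) = -14/3*(-9) = 42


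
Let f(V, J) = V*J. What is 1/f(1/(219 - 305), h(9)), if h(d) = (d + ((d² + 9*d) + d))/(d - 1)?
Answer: -172/45 ≈ -3.8222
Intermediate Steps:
h(d) = (d² + 11*d)/(-1 + d) (h(d) = (d + (d² + 10*d))/(-1 + d) = (d² + 11*d)/(-1 + d))
f(V, J) = J*V
1/f(1/(219 - 305), h(9)) = 1/((9*(11 + 9)/(-1 + 9))/(219 - 305)) = 1/((9*20/8)/(-86)) = 1/((9*(⅛)*20)*(-1/86)) = 1/((45/2)*(-1/86)) = 1/(-45/172) = -172/45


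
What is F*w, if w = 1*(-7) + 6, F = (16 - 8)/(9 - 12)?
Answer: 8/3 ≈ 2.6667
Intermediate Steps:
F = -8/3 (F = 8/(-3) = 8*(-1/3) = -8/3 ≈ -2.6667)
w = -1 (w = -7 + 6 = -1)
F*w = -8/3*(-1) = 8/3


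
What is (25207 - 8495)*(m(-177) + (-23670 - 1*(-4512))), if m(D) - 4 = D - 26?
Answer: -323494184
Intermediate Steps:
m(D) = -22 + D (m(D) = 4 + (D - 26) = 4 + (-26 + D) = -22 + D)
(25207 - 8495)*(m(-177) + (-23670 - 1*(-4512))) = (25207 - 8495)*((-22 - 177) + (-23670 - 1*(-4512))) = 16712*(-199 + (-23670 + 4512)) = 16712*(-199 - 19158) = 16712*(-19357) = -323494184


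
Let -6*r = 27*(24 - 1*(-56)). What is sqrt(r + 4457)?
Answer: sqrt(4097) ≈ 64.008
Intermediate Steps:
r = -360 (r = -9*(24 - 1*(-56))/2 = -9*(24 + 56)/2 = -9*80/2 = -1/6*2160 = -360)
sqrt(r + 4457) = sqrt(-360 + 4457) = sqrt(4097)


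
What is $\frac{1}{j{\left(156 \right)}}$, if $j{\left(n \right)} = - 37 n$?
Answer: $- \frac{1}{5772} \approx -0.00017325$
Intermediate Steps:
$\frac{1}{j{\left(156 \right)}} = \frac{1}{\left(-37\right) 156} = \frac{1}{-5772} = - \frac{1}{5772}$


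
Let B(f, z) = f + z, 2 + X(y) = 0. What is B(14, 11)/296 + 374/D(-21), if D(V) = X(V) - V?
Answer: 111179/5624 ≈ 19.769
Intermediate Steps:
X(y) = -2 (X(y) = -2 + 0 = -2)
D(V) = -2 - V
B(14, 11)/296 + 374/D(-21) = (14 + 11)/296 + 374/(-2 - 1*(-21)) = 25*(1/296) + 374/(-2 + 21) = 25/296 + 374/19 = 111179/5624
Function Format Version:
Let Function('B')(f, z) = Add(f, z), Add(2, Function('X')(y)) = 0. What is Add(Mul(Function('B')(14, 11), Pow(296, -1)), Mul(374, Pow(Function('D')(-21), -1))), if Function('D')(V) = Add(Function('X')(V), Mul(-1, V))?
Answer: Rational(111179, 5624) ≈ 19.769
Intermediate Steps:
Function('X')(y) = -2 (Function('X')(y) = Add(-2, 0) = -2)
Function('D')(V) = Add(-2, Mul(-1, V))
Add(Mul(Function('B')(14, 11), Pow(296, -1)), Mul(374, Pow(Function('D')(-21), -1))) = Add(Mul(Add(14, 11), Pow(296, -1)), Mul(374, Pow(Add(-2, Mul(-1, -21)), -1))) = Add(Mul(25, Rational(1, 296)), Mul(374, Pow(Add(-2, 21), -1))) = Add(Rational(25, 296), Mul(374, Pow(19, -1))) = Add(Rational(25, 296), Mul(374, Rational(1, 19))) = Add(Rational(25, 296), Rational(374, 19)) = Rational(111179, 5624)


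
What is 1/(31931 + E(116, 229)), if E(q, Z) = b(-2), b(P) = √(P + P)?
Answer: 31931/1019588765 - 2*I/1019588765 ≈ 3.1318e-5 - 1.9616e-9*I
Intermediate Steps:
b(P) = √2*√P (b(P) = √(2*P) = √2*√P)
E(q, Z) = 2*I (E(q, Z) = √2*√(-2) = √2*(I*√2) = 2*I)
1/(31931 + E(116, 229)) = 1/(31931 + 2*I) = (31931 - 2*I)/1019588765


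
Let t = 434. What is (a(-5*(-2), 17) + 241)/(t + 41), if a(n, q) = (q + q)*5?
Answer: 411/475 ≈ 0.86526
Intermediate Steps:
a(n, q) = 10*q (a(n, q) = (2*q)*5 = 10*q)
(a(-5*(-2), 17) + 241)/(t + 41) = (10*17 + 241)/(434 + 41) = (170 + 241)/475 = 411*(1/475) = 411/475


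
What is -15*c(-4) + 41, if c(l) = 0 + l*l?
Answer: -199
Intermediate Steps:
c(l) = l² (c(l) = 0 + l² = l²)
-15*c(-4) + 41 = -15*(-4)² + 41 = -15*16 + 41 = -240 + 41 = -199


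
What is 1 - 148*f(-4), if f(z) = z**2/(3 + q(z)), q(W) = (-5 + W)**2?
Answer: -571/21 ≈ -27.190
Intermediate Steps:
f(z) = z**2/(3 + (-5 + z)**2)
1 - 148*f(-4) = 1 - 148*(-4)**2/(3 + (-5 - 4)**2) = 1 - 2368/(3 + (-9)**2) = 1 - 2368/(3 + 81) = 1 - 2368/84 = 1 - 148*4/21 = 1 - 592/21 = -571/21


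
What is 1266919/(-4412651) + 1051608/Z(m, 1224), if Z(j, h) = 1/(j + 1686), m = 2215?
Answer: 18102118839777089/4412651 ≈ 4.1023e+9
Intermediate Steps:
Z(j, h) = 1/(1686 + j)
1266919/(-4412651) + 1051608/Z(m, 1224) = 1266919/(-4412651) + 1051608/(1/(1686 + 2215)) = 1266919*(-1/4412651) + 1051608/(1/3901) = -1266919/4412651 + 1051608/(1/3901) = -1266919/4412651 + 1051608*3901 = -1266919/4412651 + 4102322808 = 18102118839777089/4412651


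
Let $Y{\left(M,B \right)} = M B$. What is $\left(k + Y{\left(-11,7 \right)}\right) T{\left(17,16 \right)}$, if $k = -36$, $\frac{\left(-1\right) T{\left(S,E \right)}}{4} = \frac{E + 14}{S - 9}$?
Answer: $1695$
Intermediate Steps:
$T{\left(S,E \right)} = - \frac{4 \left(14 + E\right)}{-9 + S}$ ($T{\left(S,E \right)} = - 4 \frac{E + 14}{S - 9} = - 4 \frac{14 + E}{-9 + S} = - \frac{4 \left(14 + E\right)}{-9 + S}$)
$Y{\left(M,B \right)} = B M$
$\left(k + Y{\left(-11,7 \right)}\right) T{\left(17,16 \right)} = \left(-36 + 7 \left(-11\right)\right) \frac{4 \left(-14 - 16\right)}{-9 + 17} = \left(-36 - 77\right) \frac{4 \left(-14 - 16\right)}{8} = - 113 \cdot 4 \cdot \frac{1}{8} \left(-30\right) = \left(-113\right) \left(-15\right) = 1695$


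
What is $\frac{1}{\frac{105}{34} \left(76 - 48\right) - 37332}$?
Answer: $- \frac{17}{633174} \approx -2.6849 \cdot 10^{-5}$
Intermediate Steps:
$\frac{1}{\frac{105}{34} \left(76 - 48\right) - 37332} = \frac{1}{105 \cdot \frac{1}{34} \cdot 28 - 37332} = \frac{1}{\frac{105}{34} \cdot 28 - 37332} = \frac{1}{\frac{1470}{17} - 37332} = \frac{1}{- \frac{633174}{17}} = - \frac{17}{633174}$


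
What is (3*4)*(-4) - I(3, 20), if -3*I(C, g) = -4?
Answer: -148/3 ≈ -49.333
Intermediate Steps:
I(C, g) = 4/3 (I(C, g) = -1/3*(-4) = 4/3)
(3*4)*(-4) - I(3, 20) = (3*4)*(-4) - 1*4/3 = 12*(-4) - 4/3 = -48 - 4/3 = -148/3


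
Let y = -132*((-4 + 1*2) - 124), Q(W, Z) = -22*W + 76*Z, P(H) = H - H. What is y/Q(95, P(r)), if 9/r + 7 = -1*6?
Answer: -756/95 ≈ -7.9579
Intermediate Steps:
r = -9/13 (r = 9/(-7 - 1*6) = 9/(-7 - 6) = 9/(-13) = 9*(-1/13) = -9/13 ≈ -0.69231)
P(H) = 0
y = 16632 (y = -132*((-4 + 2) - 124) = -132*(-2 - 124) = -132*(-126) = 16632)
y/Q(95, P(r)) = 16632/(-22*95 + 76*0) = 16632/(-2090 + 0) = 16632/(-2090) = 16632*(-1/2090) = -756/95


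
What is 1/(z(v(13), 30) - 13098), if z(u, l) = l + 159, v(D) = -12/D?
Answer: -1/12909 ≈ -7.7465e-5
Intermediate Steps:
z(u, l) = 159 + l
1/(z(v(13), 30) - 13098) = 1/((159 + 30) - 13098) = 1/(189 - 13098) = 1/(-12909) = -1/12909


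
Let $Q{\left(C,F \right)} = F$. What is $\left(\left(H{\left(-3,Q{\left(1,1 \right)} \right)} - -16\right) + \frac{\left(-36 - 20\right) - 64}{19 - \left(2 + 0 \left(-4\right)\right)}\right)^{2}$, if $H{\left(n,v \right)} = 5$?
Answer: $\frac{56169}{289} \approx 194.36$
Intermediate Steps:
$\left(\left(H{\left(-3,Q{\left(1,1 \right)} \right)} - -16\right) + \frac{\left(-36 - 20\right) - 64}{19 - \left(2 + 0 \left(-4\right)\right)}\right)^{2} = \left(\left(5 - -16\right) + \frac{\left(-36 - 20\right) - 64}{19 - \left(2 + 0 \left(-4\right)\right)}\right)^{2} = \left(\left(5 + 16\right) + \frac{-56 - 64}{19 - 2}\right)^{2} = \left(21 - \frac{120}{19 + \left(-2 + 0\right)}\right)^{2} = \left(21 - \frac{120}{19 - 2}\right)^{2} = \left(21 - \frac{120}{17}\right)^{2} = \left(\frac{237}{17}\right)^{2} = \frac{56169}{289}$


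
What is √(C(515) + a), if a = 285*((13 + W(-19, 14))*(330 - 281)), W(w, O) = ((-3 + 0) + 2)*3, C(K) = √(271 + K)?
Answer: √(139650 + √786) ≈ 373.74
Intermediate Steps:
W(w, O) = -3 (W(w, O) = (-3 + 2)*3 = -1*3 = -3)
a = 139650 (a = 285*((13 - 3)*(330 - 281)) = 285*(10*49) = 285*490 = 139650)
√(C(515) + a) = √(√(271 + 515) + 139650) = √(√786 + 139650) = √(139650 + √786)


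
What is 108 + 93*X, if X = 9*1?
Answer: 945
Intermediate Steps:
X = 9
108 + 93*X = 108 + 93*9 = 108 + 837 = 945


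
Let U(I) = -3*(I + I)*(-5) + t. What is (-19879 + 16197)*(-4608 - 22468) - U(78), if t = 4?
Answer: 99691488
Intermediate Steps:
U(I) = 4 + 30*I (U(I) = -3*(I + I)*(-5) + 4 = -3*2*I*(-5) + 4 = -(-30)*I + 4 = 30*I + 4 = 4 + 30*I)
(-19879 + 16197)*(-4608 - 22468) - U(78) = (-19879 + 16197)*(-4608 - 22468) - (4 + 30*78) = -3682*(-27076) - (4 + 2340) = 99693832 - 1*2344 = 99693832 - 2344 = 99691488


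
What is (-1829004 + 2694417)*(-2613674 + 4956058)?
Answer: 2027129564592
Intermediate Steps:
(-1829004 + 2694417)*(-2613674 + 4956058) = 865413*2342384 = 2027129564592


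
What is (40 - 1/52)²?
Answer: 4322241/2704 ≈ 1598.5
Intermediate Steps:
(40 - 1/52)² = (2079/52)² = 4322241/2704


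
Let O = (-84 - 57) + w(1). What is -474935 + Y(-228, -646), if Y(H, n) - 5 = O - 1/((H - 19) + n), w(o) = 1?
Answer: -424237509/893 ≈ -4.7507e+5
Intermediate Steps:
O = -140 (O = (-84 - 57) + 1 = -141 + 1 = -140)
Y(H, n) = -135 - 1/(-19 + H + n) (Y(H, n) = 5 + (-140 - 1/((H - 19) + n)) = 5 + (-140 - 1/((-19 + H) + n)) = 5 + (-140 - 1/(-19 + H + n)) = -135 - 1/(-19 + H + n))
-474935 + Y(-228, -646) = -474935 + (2564 - 135*(-228) - 135*(-646))/(-19 - 228 - 646) = -474935 + (2564 + 30780 + 87210)/(-893) = -474935 - 1/893*120554 = -474935 - 120554/893 = -424237509/893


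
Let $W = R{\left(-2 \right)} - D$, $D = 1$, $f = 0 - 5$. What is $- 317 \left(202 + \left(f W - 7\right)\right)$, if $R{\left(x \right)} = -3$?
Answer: $-68155$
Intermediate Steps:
$f = -5$ ($f = 0 - 5 = -5$)
$W = -4$ ($W = -3 - 1 = -4$)
$- 317 \left(202 + \left(f W - 7\right)\right) = - 317 \left(202 - -13\right) = - 317 \left(202 + \left(20 - 7\right)\right) = - 317 \left(202 + 13\right) = \left(-317\right) 215 = -68155$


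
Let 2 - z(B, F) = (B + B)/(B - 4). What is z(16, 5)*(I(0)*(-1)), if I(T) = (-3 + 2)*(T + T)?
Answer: 0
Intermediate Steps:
z(B, F) = 2 - 2*B/(-4 + B) (z(B, F) = 2 - (B + B)/(B - 4) = 2 - 2*B/(-4 + B))
I(T) = -2*T
z(16, 5)*(I(0)*(-1)) = (-8/(-4 + 16))*(-2*0*(-1)) = (-8/12)*(0*(-1)) = -8*1/12*0 = -⅔*0 = 0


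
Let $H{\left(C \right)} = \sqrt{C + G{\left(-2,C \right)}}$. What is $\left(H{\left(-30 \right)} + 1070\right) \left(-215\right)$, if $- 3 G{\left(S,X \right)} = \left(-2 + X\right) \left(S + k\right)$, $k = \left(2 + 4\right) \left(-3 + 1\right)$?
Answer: $-230050 - \frac{215 i \sqrt{1614}}{3} \approx -2.3005 \cdot 10^{5} - 2879.2 i$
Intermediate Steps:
$k = -12$ ($k = 6 \left(-2\right) = -12$)
$G{\left(S,X \right)} = - \frac{\left(-12 + S\right) \left(-2 + X\right)}{3}$ ($G{\left(S,X \right)} = - \frac{\left(-2 + X\right) \left(S - 12\right)}{3} = - \frac{\left(-2 + X\right) \left(-12 + S\right)}{3} = - \frac{\left(-12 + S\right) \left(-2 + X\right)}{3}$)
$H{\left(C \right)} = \sqrt{- \frac{28}{3} + \frac{17 C}{3}}$ ($H{\left(C \right)} = \sqrt{C + \left(-8 + 4 C + \frac{2}{3} \left(-2\right) - - \frac{2 C}{3}\right)} = \sqrt{C + \left(-8 + 4 C - \frac{4}{3} + \frac{2 C}{3}\right)} = \sqrt{C + \left(- \frac{28}{3} + \frac{14 C}{3}\right)} = \sqrt{- \frac{28}{3} + \frac{17 C}{3}}$)
$\left(H{\left(-30 \right)} + 1070\right) \left(-215\right) = \left(\frac{\sqrt{-84 + 51 \left(-30\right)}}{3} + 1070\right) \left(-215\right) = \left(\frac{\sqrt{-84 - 1530}}{3} + 1070\right) \left(-215\right) = \left(\frac{\sqrt{-1614}}{3} + 1070\right) \left(-215\right) = \left(\frac{i \sqrt{1614}}{3} + 1070\right) \left(-215\right) = \left(1070 + \frac{i \sqrt{1614}}{3}\right) \left(-215\right) = -230050 - \frac{215 i \sqrt{1614}}{3}$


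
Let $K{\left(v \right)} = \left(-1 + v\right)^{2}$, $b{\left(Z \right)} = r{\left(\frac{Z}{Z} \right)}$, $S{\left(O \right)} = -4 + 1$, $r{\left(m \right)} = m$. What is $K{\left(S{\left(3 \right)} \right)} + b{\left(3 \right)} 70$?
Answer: $86$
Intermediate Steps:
$S{\left(O \right)} = -3$
$b{\left(Z \right)} = 1$ ($b{\left(Z \right)} = \frac{Z}{Z} = 1$)
$K{\left(S{\left(3 \right)} \right)} + b{\left(3 \right)} 70 = \left(-1 - 3\right)^{2} + 1 \cdot 70 = \left(-4\right)^{2} + 70 = 16 + 70 = 86$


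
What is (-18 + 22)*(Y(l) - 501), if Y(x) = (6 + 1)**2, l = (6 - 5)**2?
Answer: -1808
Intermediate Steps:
l = 1 (l = 1**2 = 1)
Y(x) = 49 (Y(x) = 7**2 = 49)
(-18 + 22)*(Y(l) - 501) = (-18 + 22)*(49 - 501) = 4*(-452) = -1808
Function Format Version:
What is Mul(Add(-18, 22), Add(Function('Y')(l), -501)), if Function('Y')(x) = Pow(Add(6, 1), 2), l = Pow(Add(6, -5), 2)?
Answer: -1808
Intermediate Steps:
l = 1 (l = Pow(1, 2) = 1)
Function('Y')(x) = 49 (Function('Y')(x) = Pow(7, 2) = 49)
Mul(Add(-18, 22), Add(Function('Y')(l), -501)) = Mul(Add(-18, 22), Add(49, -501)) = Mul(4, -452) = -1808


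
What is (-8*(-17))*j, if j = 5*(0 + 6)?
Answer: 4080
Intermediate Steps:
j = 30 (j = 5*6 = 30)
(-8*(-17))*j = -8*(-17)*30 = 136*30 = 4080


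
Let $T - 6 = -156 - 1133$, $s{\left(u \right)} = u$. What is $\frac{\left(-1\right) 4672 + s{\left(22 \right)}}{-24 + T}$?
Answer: $\frac{4650}{1307} \approx 3.5578$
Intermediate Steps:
$T = -1283$ ($T = 6 - 1289 = -1283$)
$\frac{\left(-1\right) 4672 + s{\left(22 \right)}}{-24 + T} = \frac{\left(-1\right) 4672 + 22}{-24 - 1283} = \frac{-4672 + 22}{-1307} = \left(-4650\right) \left(- \frac{1}{1307}\right) = \frac{4650}{1307}$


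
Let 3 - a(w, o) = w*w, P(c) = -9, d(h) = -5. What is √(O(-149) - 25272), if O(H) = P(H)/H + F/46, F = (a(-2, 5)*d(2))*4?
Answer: I*√296796866869/3427 ≈ 158.97*I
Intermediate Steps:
a(w, o) = 3 - w² (a(w, o) = 3 - w*w = 3 - w²)
F = 20 (F = ((3 - 1*(-2)²)*(-5))*4 = ((3 - 1*4)*(-5))*4 = ((3 - 4)*(-5))*4 = -1*(-5)*4 = 5*4 = 20)
O(H) = 10/23 - 9/H (O(H) = -9/H + 20/46 = -9/H + 20*(1/46) = -9/H + 10/23 = 10/23 - 9/H)
√(O(-149) - 25272) = √((10/23 - 9/(-149)) - 25272) = √((10/23 - 9*(-1/149)) - 25272) = √((10/23 + 9/149) - 25272) = √(1697/3427 - 25272) = √(-86605447/3427) = I*√296796866869/3427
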